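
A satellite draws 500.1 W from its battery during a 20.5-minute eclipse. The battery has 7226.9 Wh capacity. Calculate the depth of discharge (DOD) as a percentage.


E_used = P * t / 60 = 500.1 * 20.5 / 60 = 170.8675 Wh
DOD = E_used / E_total * 100 = 170.8675 / 7226.9 * 100
DOD = 2.3643 %

2.3643 %


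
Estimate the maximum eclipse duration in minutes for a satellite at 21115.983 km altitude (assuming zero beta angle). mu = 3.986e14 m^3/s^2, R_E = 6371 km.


r = 27486.9830 km
T = 755.8760 min
Eclipse fraction = arcsin(R_E/r)/pi = arcsin(6371.0000/27486.9830)/pi
= arcsin(0.2317824)/pi = 0.07445575
Eclipse duration = 0.07445575 * 755.8760 = 56.2793 min

56.2793 minutes


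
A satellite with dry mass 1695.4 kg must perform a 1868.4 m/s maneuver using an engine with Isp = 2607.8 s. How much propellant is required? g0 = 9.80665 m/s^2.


ve = Isp * g0 = 2607.8 * 9.80665 = 25573.781870 m/s
mass ratio = exp(dv/ve) = exp(1868.4/25573.781870) = 1.07579422
m_prop = m_dry * (mr - 1) = 1695.4 * (1.07579422 - 1)
m_prop = 128.5015 kg

128.5015 kg


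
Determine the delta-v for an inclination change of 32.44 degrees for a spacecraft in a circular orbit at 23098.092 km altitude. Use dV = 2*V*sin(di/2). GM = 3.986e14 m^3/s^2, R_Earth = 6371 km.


r = 29469.0920 km = 2.9469092e+07 m
V = sqrt(mu/r) = 3677.7760 m/s
di = 32.44 deg = 0.5661848 rad
dV = 2*V*sin(di/2) = 2*3677.7760*sin(0.2830924)
dV = 2054.5991 m/s = 2.0546 km/s

2.0546 km/s


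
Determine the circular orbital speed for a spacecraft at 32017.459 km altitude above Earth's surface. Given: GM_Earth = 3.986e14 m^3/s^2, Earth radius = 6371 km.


r = R_E + alt = 6371.0 + 32017.459 = 38388.4590 km = 3.8388459e+07 m
v = sqrt(mu/r) = sqrt(3.986e14 / 3.8388459e+07) = 3222.3173 m/s = 3.2223 km/s

3.2223 km/s


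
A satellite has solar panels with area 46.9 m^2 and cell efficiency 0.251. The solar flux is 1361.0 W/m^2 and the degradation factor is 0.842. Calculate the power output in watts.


P = area * eta * S * degradation
P = 46.9 * 0.251 * 1361.0 * 0.842
P = 13490.1501 W

13490.1501 W


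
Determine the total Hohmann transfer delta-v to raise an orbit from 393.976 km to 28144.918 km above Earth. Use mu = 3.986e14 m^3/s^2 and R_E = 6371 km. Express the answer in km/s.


r1 = 6764.9760 km = 6.764976e+06 m
r2 = 34515.9180 km = 3.4515918e+07 m
dv1 = sqrt(mu/r1)*(sqrt(2*r2/(r1+r2)) - 1) = 2250.2511 m/s
dv2 = sqrt(mu/r2)*(1 - sqrt(2*r1/(r1+r2))) = 1452.7725 m/s
total dv = |dv1| + |dv2| = 2250.2511 + 1452.7725 = 3703.0236 m/s = 3.7030 km/s

3.7030 km/s


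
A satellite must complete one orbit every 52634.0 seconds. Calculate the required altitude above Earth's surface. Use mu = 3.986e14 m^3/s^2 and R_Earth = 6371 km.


T = 52634.0 s
r = (mu*T^2/(4*pi^2))^(1/3) = (3.986e14 * 52634.0^2 / (4*pi^2))^(1/3)
r = 3.0355457e+07 m = 30355.4566 km
alt = r - R_E = 30355.4566 - 6371 = 23984.4566 km

23984.4566 km


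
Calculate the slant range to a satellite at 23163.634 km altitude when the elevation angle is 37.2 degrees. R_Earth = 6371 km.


h = 23163.634 km, el = 37.2 deg
d = -R_E*sin(el) + sqrt((R_E*sin(el))^2 + 2*R_E*h + h^2)
d = -6371.0000*sin(0.6492625) + sqrt((6371.0000*0.6045991)^2 + 2*6371.0000*23163.634 + 23163.634^2)
d = 25243.4957 km

25243.4957 km


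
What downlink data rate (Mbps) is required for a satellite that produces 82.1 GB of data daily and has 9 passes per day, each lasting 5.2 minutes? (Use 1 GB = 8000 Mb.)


total contact time = 9 * 5.2 * 60 = 2808.0000 s
data = 82.1 GB = 656800.0000 Mb
rate = 656800.0000 / 2808.0000 = 233.9031 Mbps

233.9031 Mbps


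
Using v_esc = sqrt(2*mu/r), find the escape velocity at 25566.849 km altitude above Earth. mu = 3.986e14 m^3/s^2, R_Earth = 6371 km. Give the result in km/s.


r = 6371.0 + 25566.849 = 31937.8490 km = 3.1937849e+07 m
v_esc = sqrt(2*mu/r) = sqrt(2*3.986e14 / 3.1937849e+07)
v_esc = 4996.0964 m/s = 4.9961 km/s

4.9961 km/s


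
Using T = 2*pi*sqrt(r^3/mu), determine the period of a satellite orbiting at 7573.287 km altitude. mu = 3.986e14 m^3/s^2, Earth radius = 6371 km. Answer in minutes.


r = 13944.2870 km = 1.3944287e+07 m
T = 2*pi*sqrt(r^3/mu) = 2*pi*sqrt(2.7113709e+21 / 3.986e14)
T = 16387.2353 s = 273.1206 min

273.1206 minutes


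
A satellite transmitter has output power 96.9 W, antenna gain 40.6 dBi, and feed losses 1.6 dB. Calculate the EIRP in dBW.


Pt = 96.9 W = 19.8632 dBW
EIRP = Pt_dBW + Gt - losses = 19.8632 + 40.6 - 1.6 = 58.8632 dBW

58.8632 dBW


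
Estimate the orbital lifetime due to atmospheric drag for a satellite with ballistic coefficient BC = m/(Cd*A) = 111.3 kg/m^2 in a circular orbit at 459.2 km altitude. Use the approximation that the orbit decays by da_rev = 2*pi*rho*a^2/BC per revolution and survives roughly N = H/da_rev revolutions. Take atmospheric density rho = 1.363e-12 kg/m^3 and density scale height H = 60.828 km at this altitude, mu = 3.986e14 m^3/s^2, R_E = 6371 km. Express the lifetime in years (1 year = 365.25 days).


a = R_E + alt = 6830.2000 km = 6.8302e+06 m
da_rev = 2*pi*rho*a^2/BC = 2*pi*1.363e-12*(6.8302e+06)^2/111.3 = 3.589611 m per revolution
N = H/da_rev = 60828.0000 m / 3.589611 m = 16945.5682 revolutions
P = 2*pi*sqrt(a^3/mu) = 5617.7363 s
lifetime = N*P = 16945.5682 * 5617.7363 = 9.5195734e+07 s = 1101.8025 days
years = 1101.8025 / 365.25 = 3.0166 years

3.0166 years


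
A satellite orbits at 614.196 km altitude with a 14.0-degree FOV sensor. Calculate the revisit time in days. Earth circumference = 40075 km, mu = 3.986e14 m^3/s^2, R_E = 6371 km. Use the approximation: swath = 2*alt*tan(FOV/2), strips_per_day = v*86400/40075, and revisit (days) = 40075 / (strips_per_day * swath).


swath = 2*614.196*tan(0.122173) = 150.8276 km
v = sqrt(mu/r) = 7554.0412 m/s = 7.5540 km/s
strips/day = v*86400/40075 = 7.5540*86400/40075 = 16.2862
coverage/day = strips * swath = 16.2862 * 150.8276 = 2456.4069 km
revisit = 40075 / 2456.4069 = 16.3145 days

16.3145 days


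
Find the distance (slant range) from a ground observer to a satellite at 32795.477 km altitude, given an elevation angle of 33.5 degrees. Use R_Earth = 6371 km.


h = 32795.477 km, el = 33.5 deg
d = -R_E*sin(el) + sqrt((R_E*sin(el))^2 + 2*R_E*h + h^2)
d = -6371.0000*sin(0.5846853) + sqrt((6371.0000*0.551937)^2 + 2*6371.0000*32795.477 + 32795.477^2)
d = 35288.0974 km

35288.0974 km


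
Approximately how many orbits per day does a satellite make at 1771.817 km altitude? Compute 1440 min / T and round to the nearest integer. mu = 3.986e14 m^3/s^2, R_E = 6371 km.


r = 8.142817e+06 m
T = 2*pi*sqrt(r^3/mu) = 7312.6238 s = 121.8771 min
revs/day = 1440 / 121.8771 = 11.8152
Rounded: 12 revolutions per day

12 revolutions per day


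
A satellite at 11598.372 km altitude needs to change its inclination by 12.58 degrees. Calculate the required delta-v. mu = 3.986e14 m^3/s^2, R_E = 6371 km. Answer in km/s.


r = 17969.3720 km = 1.7969372e+07 m
V = sqrt(mu/r) = 4709.7971 m/s
di = 12.58 deg = 0.2195624 rad
dV = 2*V*sin(di/2) = 2*4709.7971*sin(0.1097812)
dV = 1032.0186 m/s = 1.0320 km/s

1.0320 km/s


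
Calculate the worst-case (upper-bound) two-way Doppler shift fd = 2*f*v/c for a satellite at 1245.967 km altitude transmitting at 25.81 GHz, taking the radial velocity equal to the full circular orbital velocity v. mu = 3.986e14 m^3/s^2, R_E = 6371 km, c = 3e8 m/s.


r = 7.616967e+06 m
v = sqrt(mu/r) = 7233.9851 m/s (worst-case radial velocity)
f = 25.81 GHz = 2.581e+10 Hz
fd = 2*f*v/c = 2*2.581e+10*7233.9851/3.0e+08
fd = 1.2447277e+06 Hz

1.2447e+06 Hz


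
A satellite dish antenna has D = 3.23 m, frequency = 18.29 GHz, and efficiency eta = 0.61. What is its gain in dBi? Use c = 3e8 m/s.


lambda = c/f = 3e8 / 1.829e+10 = 0.01640241 m
G = eta*(pi*D/lambda)^2 = 0.61*(pi*3.23/0.01640241)^2
G = 233463.7874 (linear)
G = 10*log10(233463.7874) = 53.6822 dBi

53.6822 dBi


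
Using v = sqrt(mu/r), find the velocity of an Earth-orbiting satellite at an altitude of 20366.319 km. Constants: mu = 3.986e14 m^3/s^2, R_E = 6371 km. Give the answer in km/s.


r = R_E + alt = 6371.0 + 20366.319 = 26737.3190 km = 2.6737319e+07 m
v = sqrt(mu/r) = sqrt(3.986e14 / 2.6737319e+07) = 3861.0882 m/s = 3.8611 km/s

3.8611 km/s


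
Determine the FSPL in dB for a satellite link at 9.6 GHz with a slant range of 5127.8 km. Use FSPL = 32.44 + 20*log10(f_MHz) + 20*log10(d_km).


f = 9.6 GHz = 9600.0000 MHz
d = 5127.8 km
FSPL = 32.44 + 20*log10(9600.0000) + 20*log10(5127.8)
FSPL = 32.44 + 79.6454 + 74.1986
FSPL = 186.2840 dB

186.2840 dB


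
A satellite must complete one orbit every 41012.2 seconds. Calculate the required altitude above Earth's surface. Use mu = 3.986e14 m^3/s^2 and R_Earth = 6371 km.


T = 41012.2 s
r = (mu*T^2/(4*pi^2))^(1/3) = (3.986e14 * 41012.2^2 / (4*pi^2))^(1/3)
r = 2.5704031e+07 m = 25704.0306 km
alt = r - R_E = 25704.0306 - 6371 = 19333.0306 km

19333.0306 km


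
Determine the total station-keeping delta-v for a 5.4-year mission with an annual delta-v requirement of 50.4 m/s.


dV = rate * years = 50.4 * 5.4
dV = 272.1600 m/s

272.1600 m/s


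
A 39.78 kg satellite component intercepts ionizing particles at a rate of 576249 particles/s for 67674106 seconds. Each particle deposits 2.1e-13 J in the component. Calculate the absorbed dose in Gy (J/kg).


Total energy deposited = rate * time * E_per
  = 576249 * 67674106 * 2.1e-13 = 8.1894 J
Dose = E_total / mass = 8.1894 / 39.78
Dose = 0.2058672 Gy

0.2059 Gy


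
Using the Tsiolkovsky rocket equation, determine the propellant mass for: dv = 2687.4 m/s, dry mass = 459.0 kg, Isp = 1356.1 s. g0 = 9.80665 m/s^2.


ve = Isp * g0 = 1356.1 * 9.80665 = 13298.798065 m/s
mass ratio = exp(dv/ve) = exp(2687.4/13298.798065) = 1.22394398
m_prop = m_dry * (mr - 1) = 459.0 * (1.22394398 - 1)
m_prop = 102.7903 kg

102.7903 kg


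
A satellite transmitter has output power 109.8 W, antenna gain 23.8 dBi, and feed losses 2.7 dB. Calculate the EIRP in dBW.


Pt = 109.8 W = 20.4060 dBW
EIRP = Pt_dBW + Gt - losses = 20.4060 + 23.8 - 2.7 = 41.5060 dBW

41.5060 dBW


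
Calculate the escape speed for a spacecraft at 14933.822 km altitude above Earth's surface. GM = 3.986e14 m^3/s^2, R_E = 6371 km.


r = 6371.0 + 14933.822 = 21304.8220 km = 2.1304822e+07 m
v_esc = sqrt(2*mu/r) = sqrt(2*3.986e14 / 2.1304822e+07)
v_esc = 6117.0875 m/s = 6.1171 km/s

6.1171 km/s


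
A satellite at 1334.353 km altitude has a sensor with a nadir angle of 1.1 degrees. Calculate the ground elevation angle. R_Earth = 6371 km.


r = R_E + alt = 7705.3530 km
Law of sines in the satellite / Earth-center / ground-point triangle:
  sin(nadir)/R_E = sin(90 + el)/r  =>  cos(el) = (r/R_E)*sin(nadir)
cos(el) = (7705.3530 / 6371.0000) * sin(1.1 deg) = 0.02321819
el = arccos(0.02321819) = 88.6696 deg
(Earth-central angle = 90 - nadir - el = 0.2304237 deg)

88.6696 degrees


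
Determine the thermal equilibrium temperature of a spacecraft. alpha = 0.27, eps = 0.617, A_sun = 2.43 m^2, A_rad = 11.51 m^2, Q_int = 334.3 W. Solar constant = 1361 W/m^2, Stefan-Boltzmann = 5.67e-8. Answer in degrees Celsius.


Numerator = alpha*S*A_sun + Q_int = 0.27*1361*2.43 + 334.3 = 1227.2521 W
Denominator = eps*sigma*A_rad = 0.617*5.67e-8*11.51 = 4.0266469e-07 W/K^4
T^4 = 3.0478265e+09 K^4
T = 234.9620 K = -38.1880 C

-38.1880 degrees Celsius


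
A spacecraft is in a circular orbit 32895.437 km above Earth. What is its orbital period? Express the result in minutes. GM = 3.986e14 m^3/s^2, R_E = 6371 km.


r = 39266.4370 km = 3.9266437e+07 m
T = 2*pi*sqrt(r^3/mu) = 2*pi*sqrt(6.0543077e+22 / 3.986e14)
T = 77436.0987 s = 1290.6016 min

1290.6016 minutes


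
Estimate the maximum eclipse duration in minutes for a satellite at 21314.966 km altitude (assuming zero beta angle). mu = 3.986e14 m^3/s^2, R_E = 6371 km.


r = 27685.9660 km
T = 764.0988 min
Eclipse fraction = arcsin(R_E/r)/pi = arcsin(6371.0000/27685.9660)/pi
= arcsin(0.2301166)/pi = 0.07391075
Eclipse duration = 0.07391075 * 764.0988 = 56.4751 min

56.4751 minutes


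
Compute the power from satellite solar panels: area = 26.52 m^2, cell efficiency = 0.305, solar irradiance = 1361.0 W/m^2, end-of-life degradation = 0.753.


P = area * eta * S * degradation
P = 26.52 * 0.305 * 1361.0 * 0.753
P = 8289.4642 W

8289.4642 W


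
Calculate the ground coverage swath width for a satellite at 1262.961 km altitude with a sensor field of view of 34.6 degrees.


FOV = 34.6 deg = 0.6038839 rad
swath = 2 * alt * tan(FOV/2) = 2 * 1262.961 * tan(0.301942)
swath = 2 * 1262.961 * 0.3114653
swath = 786.7371 km

786.7371 km


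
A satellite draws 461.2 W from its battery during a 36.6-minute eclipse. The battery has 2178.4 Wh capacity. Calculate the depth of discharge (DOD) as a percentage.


E_used = P * t / 60 = 461.2 * 36.6 / 60 = 281.3320 Wh
DOD = E_used / E_total * 100 = 281.3320 / 2178.4 * 100
DOD = 12.9146 %

12.9146 %


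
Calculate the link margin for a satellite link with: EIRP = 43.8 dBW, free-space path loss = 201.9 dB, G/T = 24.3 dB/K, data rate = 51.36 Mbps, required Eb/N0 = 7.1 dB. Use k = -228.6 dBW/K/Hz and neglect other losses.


C/N0 = EIRP - FSPL + G/T - k = 43.8 - 201.9 + 24.3 - (-228.6)
C/N0 = 94.8000 dB-Hz
R_b = 51.36 Mbps = 5.136e+07 bps -> 10*log10(R_b) = 77.1063 dB-Hz
Eb/N0 = C/N0 - 10*log10(R_b) = 94.8000 - 77.1063 = 17.6937 dB
Margin = Eb/N0 - Eb/N0_req = 17.6937 - 7.1 = 10.5937 dB (link closes)

10.5937 dB


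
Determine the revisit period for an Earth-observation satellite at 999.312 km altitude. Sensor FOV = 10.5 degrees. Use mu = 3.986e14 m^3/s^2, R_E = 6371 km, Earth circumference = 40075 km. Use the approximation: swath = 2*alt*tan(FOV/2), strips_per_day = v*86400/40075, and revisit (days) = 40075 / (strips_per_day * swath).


swath = 2*999.312*tan(0.09162979) = 183.6477 km
v = sqrt(mu/r) = 7354.0353 m/s = 7.3540 km/s
strips/day = v*86400/40075 = 7.3540*86400/40075 = 15.8550
coverage/day = strips * swath = 15.8550 * 183.6477 = 2911.7329 km
revisit = 40075 / 2911.7329 = 13.7633 days

13.7633 days


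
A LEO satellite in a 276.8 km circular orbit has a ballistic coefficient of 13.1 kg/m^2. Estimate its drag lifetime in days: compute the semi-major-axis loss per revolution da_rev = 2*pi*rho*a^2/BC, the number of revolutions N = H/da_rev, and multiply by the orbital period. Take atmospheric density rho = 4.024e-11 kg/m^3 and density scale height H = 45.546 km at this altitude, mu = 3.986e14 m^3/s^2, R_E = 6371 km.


a = R_E + alt = 6647.8000 km = 6.6478e+06 m
da_rev = 2*pi*rho*a^2/BC = 2*pi*4.024e-11*(6.6478e+06)^2/13.1 = 852.947764 m per revolution
N = H/da_rev = 45546.0000 m / 852.947764 m = 53.3983 revolutions
P = 2*pi*sqrt(a^3/mu) = 5394.2136 s
lifetime = N*P = 53.3983 * 5394.2136 = 288042.0848 s = 3.3338 days

3.3338 days


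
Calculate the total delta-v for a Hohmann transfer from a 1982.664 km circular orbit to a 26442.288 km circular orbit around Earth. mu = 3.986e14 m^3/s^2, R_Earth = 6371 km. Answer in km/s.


r1 = 8353.6640 km = 8.353664e+06 m
r2 = 32813.2880 km = 3.2813288e+07 m
dv1 = sqrt(mu/r1)*(sqrt(2*r2/(r1+r2)) - 1) = 1813.9428 m/s
dv2 = sqrt(mu/r2)*(1 - sqrt(2*r1/(r1+r2))) = 1264.9714 m/s
total dv = |dv1| + |dv2| = 1813.9428 + 1264.9714 = 3078.9141 m/s = 3.0789 km/s

3.0789 km/s


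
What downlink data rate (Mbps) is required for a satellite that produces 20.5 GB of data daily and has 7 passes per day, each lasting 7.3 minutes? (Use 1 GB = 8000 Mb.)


total contact time = 7 * 7.3 * 60 = 3066.0000 s
data = 20.5 GB = 164000.0000 Mb
rate = 164000.0000 / 3066.0000 = 53.4899 Mbps

53.4899 Mbps


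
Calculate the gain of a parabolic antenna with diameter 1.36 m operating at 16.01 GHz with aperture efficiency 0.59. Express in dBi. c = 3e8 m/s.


lambda = c/f = 3e8 / 1.601e+10 = 0.01873829 m
G = eta*(pi*D/lambda)^2 = 0.59*(pi*1.36/0.01873829)^2
G = 30673.9516 (linear)
G = 10*log10(30673.9516) = 44.8677 dBi

44.8677 dBi


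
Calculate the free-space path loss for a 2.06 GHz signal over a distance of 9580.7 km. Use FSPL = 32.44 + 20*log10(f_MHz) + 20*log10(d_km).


f = 2.06 GHz = 2060.0000 MHz
d = 9580.7 km
FSPL = 32.44 + 20*log10(2060.0000) + 20*log10(9580.7)
FSPL = 32.44 + 66.2773 + 79.6279
FSPL = 178.3453 dB

178.3453 dB


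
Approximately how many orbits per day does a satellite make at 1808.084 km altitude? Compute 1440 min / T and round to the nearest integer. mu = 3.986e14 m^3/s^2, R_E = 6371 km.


r = 8.179084e+06 m
T = 2*pi*sqrt(r^3/mu) = 7361.5323 s = 122.6922 min
revs/day = 1440 / 122.6922 = 11.7367
Rounded: 12 revolutions per day

12 revolutions per day


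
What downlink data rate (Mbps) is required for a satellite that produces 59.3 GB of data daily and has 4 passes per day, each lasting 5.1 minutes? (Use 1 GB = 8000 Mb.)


total contact time = 4 * 5.1 * 60 = 1224.0000 s
data = 59.3 GB = 474400.0000 Mb
rate = 474400.0000 / 1224.0000 = 387.5817 Mbps

387.5817 Mbps


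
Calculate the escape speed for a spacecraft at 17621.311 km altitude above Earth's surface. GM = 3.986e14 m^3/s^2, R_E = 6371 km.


r = 6371.0 + 17621.311 = 23992.3110 km = 2.3992311e+07 m
v_esc = sqrt(2*mu/r) = sqrt(2*3.986e14 / 2.3992311e+07)
v_esc = 5764.3137 m/s = 5.7643 km/s

5.7643 km/s


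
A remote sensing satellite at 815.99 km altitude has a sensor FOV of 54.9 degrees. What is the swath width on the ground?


FOV = 54.9 deg = 0.9581858 rad
swath = 2 * alt * tan(FOV/2) = 2 * 815.99 * tan(0.4790929)
swath = 2 * 815.99 * 0.5194584
swath = 847.7457 km

847.7457 km


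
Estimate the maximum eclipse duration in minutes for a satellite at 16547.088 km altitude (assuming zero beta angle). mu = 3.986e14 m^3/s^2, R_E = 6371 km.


r = 22918.0880 km
T = 575.4764 min
Eclipse fraction = arcsin(R_E/r)/pi = arcsin(6371.0000/22918.0880)/pi
= arcsin(0.27799)/pi = 0.08966822
Eclipse duration = 0.08966822 * 575.4764 = 51.6019 min

51.6019 minutes


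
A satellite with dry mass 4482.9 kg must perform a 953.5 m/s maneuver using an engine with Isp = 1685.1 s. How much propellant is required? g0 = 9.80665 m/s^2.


ve = Isp * g0 = 1685.1 * 9.80665 = 16525.185915 m/s
mass ratio = exp(dv/ve) = exp(953.5/16525.185915) = 1.05939692
m_prop = m_dry * (mr - 1) = 4482.9 * (1.05939692 - 1)
m_prop = 266.2705 kg

266.2705 kg


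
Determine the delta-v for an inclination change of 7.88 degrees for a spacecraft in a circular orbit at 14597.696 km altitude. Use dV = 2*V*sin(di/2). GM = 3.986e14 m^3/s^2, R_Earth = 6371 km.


r = 20968.6960 km = 2.0968696e+07 m
V = sqrt(mu/r) = 4359.9643 m/s
di = 7.88 deg = 0.1375319 rad
dV = 2*V*sin(di/2) = 2*4359.9643*sin(0.06876597)
dV = 599.1619 m/s = 0.5991619 km/s

0.5992 km/s


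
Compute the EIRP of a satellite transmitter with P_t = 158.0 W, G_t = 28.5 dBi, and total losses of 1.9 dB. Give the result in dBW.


Pt = 158.0 W = 21.9866 dBW
EIRP = Pt_dBW + Gt - losses = 21.9866 + 28.5 - 1.9 = 48.5866 dBW

48.5866 dBW


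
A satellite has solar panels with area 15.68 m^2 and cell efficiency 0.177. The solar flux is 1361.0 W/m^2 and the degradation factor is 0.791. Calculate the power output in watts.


P = area * eta * S * degradation
P = 15.68 * 0.177 * 1361.0 * 0.791
P = 2987.8166 W

2987.8166 W


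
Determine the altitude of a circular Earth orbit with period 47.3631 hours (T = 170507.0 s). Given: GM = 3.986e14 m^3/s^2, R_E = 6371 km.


T = 170507.0 s
r = (mu*T^2/(4*pi^2))^(1/3) = (3.986e14 * 170507.0^2 / (4*pi^2))^(1/3)
r = 6.6459029e+07 m = 66459.0295 km
alt = r - R_E = 66459.0295 - 6371 = 60088.0295 km

60088.0295 km


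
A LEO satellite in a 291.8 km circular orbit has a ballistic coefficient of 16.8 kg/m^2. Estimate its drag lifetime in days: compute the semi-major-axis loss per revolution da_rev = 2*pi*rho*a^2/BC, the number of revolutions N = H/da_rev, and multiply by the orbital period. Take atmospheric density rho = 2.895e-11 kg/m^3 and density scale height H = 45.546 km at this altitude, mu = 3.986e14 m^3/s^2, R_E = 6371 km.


a = R_E + alt = 6662.8000 km = 6.6628e+06 m
da_rev = 2*pi*rho*a^2/BC = 2*pi*2.895e-11*(6.6628e+06)^2/16.8 = 480.654164 m per revolution
N = H/da_rev = 45546.0000 m / 480.654164 m = 94.7584 revolutions
P = 2*pi*sqrt(a^3/mu) = 5412.4810 s
lifetime = N*P = 94.7584 * 5412.4810 = 512877.8222 s = 5.9361 days

5.9361 days


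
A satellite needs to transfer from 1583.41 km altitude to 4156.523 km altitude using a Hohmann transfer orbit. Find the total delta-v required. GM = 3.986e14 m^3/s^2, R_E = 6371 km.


r1 = 7954.4100 km = 7.95441e+06 m
r2 = 10527.5230 km = 1.0527523e+07 m
dv1 = sqrt(mu/r1)*(sqrt(2*r2/(r1+r2)) - 1) = 476.7200 m/s
dv2 = sqrt(mu/r2)*(1 - sqrt(2*r1/(r1+r2))) = 444.3850 m/s
total dv = |dv1| + |dv2| = 476.7200 + 444.3850 = 921.1050 m/s = 0.921105 km/s

0.9211 km/s


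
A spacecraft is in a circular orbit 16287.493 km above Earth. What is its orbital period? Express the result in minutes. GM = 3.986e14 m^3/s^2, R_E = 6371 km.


r = 22658.4930 km = 2.2658493e+07 m
T = 2*pi*sqrt(r^3/mu) = 2*pi*sqrt(1.1633036e+22 / 3.986e14)
T = 33943.5885 s = 565.7265 min

565.7265 minutes


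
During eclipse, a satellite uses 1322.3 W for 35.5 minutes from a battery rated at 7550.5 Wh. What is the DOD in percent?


E_used = P * t / 60 = 1322.3 * 35.5 / 60 = 782.3608 Wh
DOD = E_used / E_total * 100 = 782.3608 / 7550.5 * 100
DOD = 10.3617 %

10.3617 %


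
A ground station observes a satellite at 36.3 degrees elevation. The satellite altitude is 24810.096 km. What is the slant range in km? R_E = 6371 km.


h = 24810.096 km, el = 36.3 deg
d = -R_E*sin(el) + sqrt((R_E*sin(el))^2 + 2*R_E*h + h^2)
d = -6371.0000*sin(0.6335545) + sqrt((6371.0000*0.5920132)^2 + 2*6371.0000*24810.096 + 24810.096^2)
d = 26983.7217 km

26983.7217 km


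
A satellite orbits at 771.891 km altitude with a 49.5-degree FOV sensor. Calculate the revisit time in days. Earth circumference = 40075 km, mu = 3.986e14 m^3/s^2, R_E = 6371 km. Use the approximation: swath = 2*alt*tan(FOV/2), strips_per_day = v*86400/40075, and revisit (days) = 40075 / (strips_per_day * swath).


swath = 2*771.891*tan(0.431969) = 711.6933 km
v = sqrt(mu/r) = 7470.1898 m/s = 7.4702 km/s
strips/day = v*86400/40075 = 7.4702*86400/40075 = 16.1054
coverage/day = strips * swath = 16.1054 * 711.6933 = 11462.1132 km
revisit = 40075 / 11462.1132 = 3.4963 days

3.4963 days


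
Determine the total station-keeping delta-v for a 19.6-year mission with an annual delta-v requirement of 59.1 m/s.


dV = rate * years = 59.1 * 19.6
dV = 1158.3600 m/s

1158.3600 m/s


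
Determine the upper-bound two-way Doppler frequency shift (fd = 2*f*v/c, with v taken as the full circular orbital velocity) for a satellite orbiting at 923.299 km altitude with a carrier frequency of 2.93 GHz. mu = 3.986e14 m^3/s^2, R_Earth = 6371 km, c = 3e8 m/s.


r = 7.294299e+06 m
v = sqrt(mu/r) = 7392.2538 m/s (worst-case radial velocity)
f = 2.93 GHz = 2.93e+09 Hz
fd = 2*f*v/c = 2*2.93e+09*7392.2538/3.0e+08
fd = 144395.3566 Hz

144395.3566 Hz


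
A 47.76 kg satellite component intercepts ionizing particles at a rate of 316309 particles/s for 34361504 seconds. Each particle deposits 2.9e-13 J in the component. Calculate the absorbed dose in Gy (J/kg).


Total energy deposited = rate * time * E_per
  = 316309 * 34361504 * 2.9e-13 = 3.1520 J
Dose = E_total / mass = 3.1520 / 47.76
Dose = 0.06599597 Gy

0.0660 Gy


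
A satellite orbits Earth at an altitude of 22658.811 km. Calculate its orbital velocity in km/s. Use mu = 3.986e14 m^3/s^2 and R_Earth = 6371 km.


r = R_E + alt = 6371.0 + 22658.811 = 29029.8110 km = 2.9029811e+07 m
v = sqrt(mu/r) = sqrt(3.986e14 / 2.9029811e+07) = 3705.4977 m/s = 3.7055 km/s

3.7055 km/s


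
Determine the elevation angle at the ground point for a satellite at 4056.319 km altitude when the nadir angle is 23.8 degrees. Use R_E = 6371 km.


r = R_E + alt = 10427.3190 km
Law of sines in the satellite / Earth-center / ground-point triangle:
  sin(nadir)/R_E = sin(90 + el)/r  =>  cos(el) = (r/R_E)*sin(nadir)
cos(el) = (10427.3190 / 6371.0000) * sin(23.8 deg) = 0.6604765
el = arccos(0.6604765) = 48.6638 deg
(Earth-central angle = 90 - nadir - el = 17.5362 deg)

48.6638 degrees


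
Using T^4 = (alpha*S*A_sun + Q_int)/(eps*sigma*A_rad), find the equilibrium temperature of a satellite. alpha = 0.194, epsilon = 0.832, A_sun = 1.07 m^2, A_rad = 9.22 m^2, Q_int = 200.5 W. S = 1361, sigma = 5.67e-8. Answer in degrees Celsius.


Numerator = alpha*S*A_sun + Q_int = 0.194*1361*1.07 + 200.5 = 483.0164 W
Denominator = eps*sigma*A_rad = 0.832*5.67e-8*9.22 = 4.3494797e-07 W/K^4
T^4 = 1.1105153e+09 K^4
T = 182.5497 K = -90.6003 C

-90.6003 degrees Celsius


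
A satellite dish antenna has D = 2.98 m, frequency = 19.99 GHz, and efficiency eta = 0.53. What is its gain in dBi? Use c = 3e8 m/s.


lambda = c/f = 3e8 / 1.999e+10 = 0.0150075 m
G = eta*(pi*D/lambda)^2 = 0.53*(pi*2.98/0.0150075)^2
G = 206248.7010 (linear)
G = 10*log10(206248.7010) = 53.1439 dBi

53.1439 dBi


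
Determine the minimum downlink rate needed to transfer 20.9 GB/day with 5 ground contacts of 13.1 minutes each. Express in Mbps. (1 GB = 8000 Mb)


total contact time = 5 * 13.1 * 60 = 3930.0000 s
data = 20.9 GB = 167200.0000 Mb
rate = 167200.0000 / 3930.0000 = 42.5445 Mbps

42.5445 Mbps


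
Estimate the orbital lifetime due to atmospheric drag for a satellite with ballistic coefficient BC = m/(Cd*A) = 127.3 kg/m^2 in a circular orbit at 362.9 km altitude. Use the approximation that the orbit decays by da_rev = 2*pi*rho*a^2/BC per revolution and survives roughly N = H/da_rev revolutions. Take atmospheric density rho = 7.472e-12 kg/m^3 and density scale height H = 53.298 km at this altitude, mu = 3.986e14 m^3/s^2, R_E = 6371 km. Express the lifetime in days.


a = R_E + alt = 6733.9000 km = 6.7339e+06 m
da_rev = 2*pi*rho*a^2/BC = 2*pi*7.472e-12*(6.7339e+06)^2/127.3 = 16.723287 m per revolution
N = H/da_rev = 53298.0000 m / 16.723287 m = 3187.0528 revolutions
P = 2*pi*sqrt(a^3/mu) = 5499.3482 s
lifetime = N*P = 3187.0528 * 5499.3482 = 1.7526713e+07 s = 202.8555 days

202.8555 days


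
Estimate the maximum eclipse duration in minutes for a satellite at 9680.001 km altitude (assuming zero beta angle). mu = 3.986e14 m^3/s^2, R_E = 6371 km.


r = 16051.0010 km
T = 337.2975 min
Eclipse fraction = arcsin(R_E/r)/pi = arcsin(6371.0000/16051.0010)/pi
= arcsin(0.3969223)/pi = 0.1299218
Eclipse duration = 0.1299218 * 337.2975 = 43.8223 min

43.8223 minutes


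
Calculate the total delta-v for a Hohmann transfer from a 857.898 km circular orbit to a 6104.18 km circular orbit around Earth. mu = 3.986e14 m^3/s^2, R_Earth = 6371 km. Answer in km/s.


r1 = 7228.8980 km = 7.228898e+06 m
r2 = 12475.1800 km = 1.247518e+07 m
dv1 = sqrt(mu/r1)*(sqrt(2*r2/(r1+r2)) - 1) = 930.2766 m/s
dv2 = sqrt(mu/r2)*(1 - sqrt(2*r1/(r1+r2))) = 810.6339 m/s
total dv = |dv1| + |dv2| = 930.2766 + 810.6339 = 1740.9105 m/s = 1.7409 km/s

1.7409 km/s


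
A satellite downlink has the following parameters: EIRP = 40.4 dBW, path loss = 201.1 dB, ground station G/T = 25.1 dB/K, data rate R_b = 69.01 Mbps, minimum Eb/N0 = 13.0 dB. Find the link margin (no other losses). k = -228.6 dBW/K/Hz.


C/N0 = EIRP - FSPL + G/T - k = 40.4 - 201.1 + 25.1 - (-228.6)
C/N0 = 93.0000 dB-Hz
R_b = 69.01 Mbps = 6.901e+07 bps -> 10*log10(R_b) = 78.3891 dB-Hz
Eb/N0 = C/N0 - 10*log10(R_b) = 93.0000 - 78.3891 = 14.6109 dB
Margin = Eb/N0 - Eb/N0_req = 14.6109 - 13.0 = 1.6109 dB (link closes)

1.6109 dB


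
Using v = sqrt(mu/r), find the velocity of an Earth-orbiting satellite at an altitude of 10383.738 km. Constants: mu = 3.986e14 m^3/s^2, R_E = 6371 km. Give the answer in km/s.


r = R_E + alt = 6371.0 + 10383.738 = 16754.7380 km = 1.6754738e+07 m
v = sqrt(mu/r) = sqrt(3.986e14 / 1.6754738e+07) = 4877.5286 m/s = 4.8775 km/s

4.8775 km/s


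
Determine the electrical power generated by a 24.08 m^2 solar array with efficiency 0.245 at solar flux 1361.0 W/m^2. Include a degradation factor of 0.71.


P = area * eta * S * degradation
P = 24.08 * 0.245 * 1361.0 * 0.71
P = 5700.8425 W

5700.8425 W


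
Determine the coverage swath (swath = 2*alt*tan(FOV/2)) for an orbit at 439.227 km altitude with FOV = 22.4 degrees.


FOV = 22.4 deg = 0.3909538 rad
swath = 2 * alt * tan(FOV/2) = 2 * 439.227 * tan(0.1954769)
swath = 2 * 439.227 * 0.1980053
swath = 173.9386 km

173.9386 km


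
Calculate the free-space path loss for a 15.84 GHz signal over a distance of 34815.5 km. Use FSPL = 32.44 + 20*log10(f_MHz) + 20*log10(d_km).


f = 15.84 GHz = 15840.0000 MHz
d = 34815.5 km
FSPL = 32.44 + 20*log10(15840.0000) + 20*log10(34815.5)
FSPL = 32.44 + 83.9951 + 90.8355
FSPL = 207.2706 dB

207.2706 dB


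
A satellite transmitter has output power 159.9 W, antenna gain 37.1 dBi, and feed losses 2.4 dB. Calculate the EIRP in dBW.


Pt = 159.9 W = 22.0385 dBW
EIRP = Pt_dBW + Gt - losses = 22.0385 + 37.1 - 2.4 = 56.7385 dBW

56.7385 dBW


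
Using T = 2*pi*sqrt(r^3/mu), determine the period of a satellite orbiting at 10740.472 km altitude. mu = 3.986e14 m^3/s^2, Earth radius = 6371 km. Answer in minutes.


r = 17111.4720 km = 1.7111472e+07 m
T = 2*pi*sqrt(r^3/mu) = 2*pi*sqrt(5.0102813e+21 / 3.986e14)
T = 22276.2600 s = 371.2710 min

371.2710 minutes


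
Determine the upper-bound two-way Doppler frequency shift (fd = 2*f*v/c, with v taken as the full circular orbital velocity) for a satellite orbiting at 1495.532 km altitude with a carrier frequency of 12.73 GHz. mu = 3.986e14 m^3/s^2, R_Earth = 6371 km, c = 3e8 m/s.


r = 7.866532e+06 m
v = sqrt(mu/r) = 7118.3115 m/s (worst-case radial velocity)
f = 12.73 GHz = 1.273e+10 Hz
fd = 2*f*v/c = 2*1.273e+10*7118.3115/3.0e+08
fd = 604107.3712 Hz

604107.3712 Hz


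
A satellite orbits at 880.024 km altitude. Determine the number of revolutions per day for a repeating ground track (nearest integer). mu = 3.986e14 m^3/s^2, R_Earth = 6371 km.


r = 7.251024e+06 m
T = 2*pi*sqrt(r^3/mu) = 6144.8351 s = 102.4139 min
revs/day = 1440 / 102.4139 = 14.0606
Rounded: 14 revolutions per day

14 revolutions per day


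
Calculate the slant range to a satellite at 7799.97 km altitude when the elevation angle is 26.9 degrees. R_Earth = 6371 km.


h = 7799.97 km, el = 26.9 deg
d = -R_E*sin(el) + sqrt((R_E*sin(el))^2 + 2*R_E*h + h^2)
d = -6371.0000*sin(0.4694936) + sqrt((6371.0000*0.4524347)^2 + 2*6371.0000*7799.97 + 7799.97^2)
d = 10099.6544 km

10099.6544 km


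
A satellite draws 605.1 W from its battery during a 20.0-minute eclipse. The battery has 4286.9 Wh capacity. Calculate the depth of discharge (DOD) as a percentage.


E_used = P * t / 60 = 605.1 * 20.0 / 60 = 201.7000 Wh
DOD = E_used / E_total * 100 = 201.7000 / 4286.9 * 100
DOD = 4.7050 %

4.7050 %


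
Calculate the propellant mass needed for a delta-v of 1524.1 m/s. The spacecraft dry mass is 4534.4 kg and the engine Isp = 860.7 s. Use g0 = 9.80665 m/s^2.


ve = Isp * g0 = 860.7 * 9.80665 = 8440.583655 m/s
mass ratio = exp(dv/ve) = exp(1524.1/8440.583655) = 1.19789767
m_prop = m_dry * (mr - 1) = 4534.4 * (1.19789767 - 1)
m_prop = 897.3472 kg

897.3472 kg


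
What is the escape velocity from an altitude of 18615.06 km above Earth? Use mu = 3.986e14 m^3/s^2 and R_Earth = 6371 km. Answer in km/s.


r = 6371.0 + 18615.06 = 24986.0600 km = 2.498606e+07 m
v_esc = sqrt(2*mu/r) = sqrt(2*3.986e14 / 2.498606e+07)
v_esc = 5648.5211 m/s = 5.6485 km/s

5.6485 km/s


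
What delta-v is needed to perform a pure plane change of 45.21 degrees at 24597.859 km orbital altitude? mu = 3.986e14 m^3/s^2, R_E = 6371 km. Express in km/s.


r = 30968.8590 km = 3.0968859e+07 m
V = sqrt(mu/r) = 3587.6168 m/s
di = 45.21 deg = 0.7890634 rad
dV = 2*V*sin(di/2) = 2*3587.6168*sin(0.3945317)
dV = 2757.9867 m/s = 2.7580 km/s

2.7580 km/s


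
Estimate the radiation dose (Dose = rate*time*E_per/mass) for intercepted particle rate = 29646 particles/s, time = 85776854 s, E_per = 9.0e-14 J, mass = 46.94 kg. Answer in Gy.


Total energy deposited = rate * time * E_per
  = 29646 * 85776854 * 9.0e-14 = 0.2288647 J
Dose = E_total / mass = 0.2288647 / 46.94
Dose = 0.004875685 Gy

0.0049 Gy


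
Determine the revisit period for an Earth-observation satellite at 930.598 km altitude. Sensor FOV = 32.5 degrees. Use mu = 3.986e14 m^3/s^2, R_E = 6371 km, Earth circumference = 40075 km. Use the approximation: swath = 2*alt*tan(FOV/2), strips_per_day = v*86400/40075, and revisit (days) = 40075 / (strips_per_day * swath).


swath = 2*930.598*tan(0.283616) = 542.4892 km
v = sqrt(mu/r) = 7388.5580 m/s = 7.3886 km/s
strips/day = v*86400/40075 = 7.3886*86400/40075 = 15.9294
coverage/day = strips * swath = 15.9294 * 542.4892 = 8641.5364 km
revisit = 40075 / 8641.5364 = 4.6375 days

4.6375 days


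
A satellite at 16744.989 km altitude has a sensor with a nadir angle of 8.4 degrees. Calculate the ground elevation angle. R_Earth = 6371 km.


r = R_E + alt = 23115.9890 km
Law of sines in the satellite / Earth-center / ground-point triangle:
  sin(nadir)/R_E = sin(90 + el)/r  =>  cos(el) = (r/R_E)*sin(nadir)
cos(el) = (23115.9890 / 6371.0000) * sin(8.4 deg) = 0.5300351
el = arccos(0.5300351) = 57.9922 deg
(Earth-central angle = 90 - nadir - el = 23.6078 deg)

57.9922 degrees


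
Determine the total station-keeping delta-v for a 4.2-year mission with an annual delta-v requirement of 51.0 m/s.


dV = rate * years = 51.0 * 4.2
dV = 214.2000 m/s

214.2000 m/s


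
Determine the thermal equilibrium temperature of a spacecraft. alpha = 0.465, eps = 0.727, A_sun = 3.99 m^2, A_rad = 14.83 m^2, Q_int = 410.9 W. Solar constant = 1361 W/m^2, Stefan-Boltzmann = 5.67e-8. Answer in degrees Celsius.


Numerator = alpha*S*A_sun + Q_int = 0.465*1361*3.99 + 410.9 = 2936.0314 W
Denominator = eps*sigma*A_rad = 0.727*5.67e-8*14.83 = 6.1130595e-07 W/K^4
T^4 = 4.8028837e+09 K^4
T = 263.2543 K = -9.8957 C

-9.8957 degrees Celsius


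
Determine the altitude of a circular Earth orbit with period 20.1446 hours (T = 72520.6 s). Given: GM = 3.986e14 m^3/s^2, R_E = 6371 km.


T = 72520.6 s
r = (mu*T^2/(4*pi^2))^(1/3) = (3.986e14 * 72520.6^2 / (4*pi^2))^(1/3)
r = 3.7586635e+07 m = 37586.6349 km
alt = r - R_E = 37586.6349 - 6371 = 31215.6349 km

31215.6349 km


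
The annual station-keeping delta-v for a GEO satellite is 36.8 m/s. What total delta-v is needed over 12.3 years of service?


dV = rate * years = 36.8 * 12.3
dV = 452.6400 m/s

452.6400 m/s


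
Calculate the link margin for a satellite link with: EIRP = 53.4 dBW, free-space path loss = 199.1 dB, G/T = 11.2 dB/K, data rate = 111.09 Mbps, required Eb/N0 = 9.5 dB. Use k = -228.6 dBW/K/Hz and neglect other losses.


C/N0 = EIRP - FSPL + G/T - k = 53.4 - 199.1 + 11.2 - (-228.6)
C/N0 = 94.1000 dB-Hz
R_b = 111.09 Mbps = 1.1109e+08 bps -> 10*log10(R_b) = 80.4567 dB-Hz
Eb/N0 = C/N0 - 10*log10(R_b) = 94.1000 - 80.4567 = 13.6433 dB
Margin = Eb/N0 - Eb/N0_req = 13.6433 - 9.5 = 4.1433 dB (link closes)

4.1433 dB


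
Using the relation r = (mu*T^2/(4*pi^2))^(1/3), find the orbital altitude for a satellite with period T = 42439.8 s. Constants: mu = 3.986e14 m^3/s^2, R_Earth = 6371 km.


T = 42439.8 s
r = (mu*T^2/(4*pi^2))^(1/3) = (3.986e14 * 42439.8^2 / (4*pi^2))^(1/3)
r = 2.6297113e+07 m = 26297.1129 km
alt = r - R_E = 26297.1129 - 6371 = 19926.1129 km

19926.1129 km


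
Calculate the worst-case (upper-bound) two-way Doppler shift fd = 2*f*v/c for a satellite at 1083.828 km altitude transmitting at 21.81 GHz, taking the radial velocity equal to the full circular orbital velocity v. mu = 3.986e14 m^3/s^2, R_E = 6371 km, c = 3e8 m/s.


r = 7.454828e+06 m
v = sqrt(mu/r) = 7312.2298 m/s (worst-case radial velocity)
f = 21.81 GHz = 2.181e+10 Hz
fd = 2*f*v/c = 2*2.181e+10*7312.2298/3.0e+08
fd = 1.0631982e+06 Hz

1.0632e+06 Hz


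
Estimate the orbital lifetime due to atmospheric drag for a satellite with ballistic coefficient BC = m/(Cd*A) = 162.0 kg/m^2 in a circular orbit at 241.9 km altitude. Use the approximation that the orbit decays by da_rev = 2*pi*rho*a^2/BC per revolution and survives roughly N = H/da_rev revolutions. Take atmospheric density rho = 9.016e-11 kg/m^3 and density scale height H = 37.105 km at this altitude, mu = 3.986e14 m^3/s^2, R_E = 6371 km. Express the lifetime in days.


a = R_E + alt = 6612.9000 km = 6.6129e+06 m
da_rev = 2*pi*rho*a^2/BC = 2*pi*9.016e-11*(6.6129e+06)^2/162.0 = 152.919429 m per revolution
N = H/da_rev = 37105.0000 m / 152.919429 m = 242.6441 revolutions
P = 2*pi*sqrt(a^3/mu) = 5351.7911 s
lifetime = N*P = 242.6441 * 5351.7911 = 1.2985806e+06 s = 15.0299 days

15.0299 days


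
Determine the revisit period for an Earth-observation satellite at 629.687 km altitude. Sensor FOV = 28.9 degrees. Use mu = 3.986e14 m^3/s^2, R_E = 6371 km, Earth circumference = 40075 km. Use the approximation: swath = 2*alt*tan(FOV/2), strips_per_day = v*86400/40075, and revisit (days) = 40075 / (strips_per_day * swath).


swath = 2*629.687*tan(0.2522001) = 324.5240 km
v = sqrt(mu/r) = 7545.6788 m/s = 7.5457 km/s
strips/day = v*86400/40075 = 7.5457*86400/40075 = 16.2682
coverage/day = strips * swath = 16.2682 * 324.5240 = 5279.4096 km
revisit = 40075 / 5279.4096 = 7.5908 days

7.5908 days


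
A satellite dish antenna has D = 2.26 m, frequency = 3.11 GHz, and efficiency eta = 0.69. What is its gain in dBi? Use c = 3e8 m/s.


lambda = c/f = 3e8 / 3.11e+09 = 0.09646302 m
G = eta*(pi*D/lambda)^2 = 0.69*(pi*2.26/0.09646302)^2
G = 3738.0403 (linear)
G = 10*log10(3738.0403) = 35.7264 dBi

35.7264 dBi


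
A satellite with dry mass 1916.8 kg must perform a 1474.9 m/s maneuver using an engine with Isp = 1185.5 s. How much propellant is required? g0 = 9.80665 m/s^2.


ve = Isp * g0 = 1185.5 * 9.80665 = 11625.783575 m/s
mass ratio = exp(dv/ve) = exp(1474.9/11625.783575) = 1.13526326
m_prop = m_dry * (mr - 1) = 1916.8 * (1.13526326 - 1)
m_prop = 259.2726 kg

259.2726 kg


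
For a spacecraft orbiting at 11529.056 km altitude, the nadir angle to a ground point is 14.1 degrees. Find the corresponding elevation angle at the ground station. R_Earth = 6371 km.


r = R_E + alt = 17900.0560 km
Law of sines in the satellite / Earth-center / ground-point triangle:
  sin(nadir)/R_E = sin(90 + el)/r  =>  cos(el) = (r/R_E)*sin(nadir)
cos(el) = (17900.0560 / 6371.0000) * sin(14.1 deg) = 0.6844643
el = arccos(0.6844643) = 46.8065 deg
(Earth-central angle = 90 - nadir - el = 29.0935 deg)

46.8065 degrees


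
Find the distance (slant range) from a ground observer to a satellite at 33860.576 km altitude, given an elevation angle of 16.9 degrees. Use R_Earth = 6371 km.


h = 33860.576 km, el = 16.9 deg
d = -R_E*sin(el) + sqrt((R_E*sin(el))^2 + 2*R_E*h + h^2)
d = -6371.0000*sin(0.2949606) + sqrt((6371.0000*0.2907022)^2 + 2*6371.0000*33860.576 + 33860.576^2)
d = 37915.0107 km

37915.0107 km


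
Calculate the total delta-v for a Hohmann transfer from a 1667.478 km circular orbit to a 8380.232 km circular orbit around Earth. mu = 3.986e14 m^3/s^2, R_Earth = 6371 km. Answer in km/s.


r1 = 8038.4780 km = 8.038478e+06 m
r2 = 14751.2320 km = 1.4751232e+07 m
dv1 = sqrt(mu/r1)*(sqrt(2*r2/(r1+r2)) - 1) = 970.2416 m/s
dv2 = sqrt(mu/r2)*(1 - sqrt(2*r1/(r1+r2))) = 832.1852 m/s
total dv = |dv1| + |dv2| = 970.2416 + 832.1852 = 1802.4267 m/s = 1.8024 km/s

1.8024 km/s


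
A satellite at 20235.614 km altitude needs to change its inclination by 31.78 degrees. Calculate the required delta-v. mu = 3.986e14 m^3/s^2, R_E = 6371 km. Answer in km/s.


r = 26606.6140 km = 2.6606614e+07 m
V = sqrt(mu/r) = 3870.5603 m/s
di = 31.78 deg = 0.5546656 rad
dV = 2*V*sin(di/2) = 2*3870.5603*sin(0.2773328)
dV = 2119.4520 m/s = 2.1195 km/s

2.1195 km/s


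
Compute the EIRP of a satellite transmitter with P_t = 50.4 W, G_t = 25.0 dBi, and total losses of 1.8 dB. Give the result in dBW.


Pt = 50.4 W = 17.0243 dBW
EIRP = Pt_dBW + Gt - losses = 17.0243 + 25.0 - 1.8 = 40.2243 dBW

40.2243 dBW


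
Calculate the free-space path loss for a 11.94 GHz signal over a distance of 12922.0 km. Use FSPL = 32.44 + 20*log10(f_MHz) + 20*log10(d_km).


f = 11.94 GHz = 11940.0000 MHz
d = 12922.0 km
FSPL = 32.44 + 20*log10(11940.0000) + 20*log10(12922.0)
FSPL = 32.44 + 81.5401 + 82.2266
FSPL = 196.2067 dB

196.2067 dB
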